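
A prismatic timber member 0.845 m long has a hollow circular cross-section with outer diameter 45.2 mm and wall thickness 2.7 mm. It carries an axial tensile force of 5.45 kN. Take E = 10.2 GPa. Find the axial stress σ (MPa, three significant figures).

15.1 MPa

A = 360.5 mm².
σ = N/A = 5450/360.5 = 15.12 MPa.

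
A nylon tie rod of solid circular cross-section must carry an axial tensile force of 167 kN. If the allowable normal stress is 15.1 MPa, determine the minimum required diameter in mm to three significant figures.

119 mm

Required area A ≥ P/σ_allow = 167000/15.1 = 11060 mm².
For a solid circular section, d ≥ √(4A/π) = 118.7 mm.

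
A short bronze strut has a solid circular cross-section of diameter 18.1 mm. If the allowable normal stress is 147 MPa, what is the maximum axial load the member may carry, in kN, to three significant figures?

37.8 kN

A = 257.3 mm².
P_max = σ_allow · A = 147 · 257.3 = 37820 N = 37.82 kN.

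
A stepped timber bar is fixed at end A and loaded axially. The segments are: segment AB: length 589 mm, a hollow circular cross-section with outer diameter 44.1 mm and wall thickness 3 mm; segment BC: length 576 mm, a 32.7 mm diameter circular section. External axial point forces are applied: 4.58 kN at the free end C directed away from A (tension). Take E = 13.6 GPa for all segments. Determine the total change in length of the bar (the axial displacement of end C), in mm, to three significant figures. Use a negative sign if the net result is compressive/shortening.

0.743 mm

Internal axial forces (sectioning from the free end, tension +): N_BC = 4.58 kN, N_AB = 4.58 kN.
A_AB = 387.4 mm².
A_BC = 839.8 mm².
δ_AB = 4580·589/(387.4·13600) = 0.5121 mm
δ_BC = 4580·576/(839.8·13600) = 0.231 mm
δ = Σδ_i = 0.743 mm.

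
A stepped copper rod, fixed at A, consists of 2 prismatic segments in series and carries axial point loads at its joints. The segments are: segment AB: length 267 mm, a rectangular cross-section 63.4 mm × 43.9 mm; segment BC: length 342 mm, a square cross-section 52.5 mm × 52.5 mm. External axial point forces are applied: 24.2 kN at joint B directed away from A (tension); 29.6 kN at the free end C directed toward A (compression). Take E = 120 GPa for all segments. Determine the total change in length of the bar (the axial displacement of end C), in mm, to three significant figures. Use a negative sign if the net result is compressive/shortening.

-0.0349 mm

Internal axial forces (sectioning from the free end, tension +): N_BC = -29.6 kN, N_AB = -5.4 kN.
A_AB = 2783 mm².
A_BC = 2756 mm².
δ_AB = -5400·267/(2783·120000) = -0.004317 mm
δ_BC = -29600·342/(2756·120000) = -0.03061 mm
δ = Σδ_i = -0.03492 mm.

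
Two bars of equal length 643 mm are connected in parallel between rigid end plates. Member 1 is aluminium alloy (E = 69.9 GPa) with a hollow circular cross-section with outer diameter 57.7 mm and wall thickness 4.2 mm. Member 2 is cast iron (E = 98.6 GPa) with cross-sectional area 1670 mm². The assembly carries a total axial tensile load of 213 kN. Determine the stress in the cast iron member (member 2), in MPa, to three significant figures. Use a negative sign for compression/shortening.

A_1 = 705.9 mm².
Equal strain + equilibrium ⇒ each member carries load in proportion to AE: A₁E₁ = 49340000 N, A₂E₂ = 164700000 N, ΣAE = 214000000 N.
σ₂ = P·E₂/ΣAE = 213000·98600/214000000 = 98.14 MPa.

98.1 MPa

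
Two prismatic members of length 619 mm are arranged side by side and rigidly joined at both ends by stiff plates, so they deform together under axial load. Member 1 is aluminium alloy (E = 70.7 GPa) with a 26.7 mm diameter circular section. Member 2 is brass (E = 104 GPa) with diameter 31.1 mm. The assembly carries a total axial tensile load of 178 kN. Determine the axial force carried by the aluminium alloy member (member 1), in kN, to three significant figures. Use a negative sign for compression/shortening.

A_1 = 559.9 mm².
A_2 = 759.6 mm².
Equal strain + equilibrium ⇒ each member carries load in proportion to AE: A₁E₁ = 39590000 N, A₂E₂ = 79000000 N, ΣAE = 118600000 N.
F₁ = P·A₁E₁/ΣAE = 178000·39590000/118600000 = 59420 N.

59.4 kN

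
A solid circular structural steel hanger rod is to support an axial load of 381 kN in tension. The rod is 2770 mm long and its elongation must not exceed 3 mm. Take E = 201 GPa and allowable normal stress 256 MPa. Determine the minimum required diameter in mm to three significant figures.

Required area A ≥ P/σ_allow = 381000/256 = 1488 mm².
For a solid circular section, d ≥ √(4A/π) = 43.53 mm.
Elongation limit: A ≥ PL/(Eδ_allow) = 381000·2770/(201000·3) = 1750 mm² ⇒ d ≥ 47.21 mm.
The elongation limit governs.

47.2 mm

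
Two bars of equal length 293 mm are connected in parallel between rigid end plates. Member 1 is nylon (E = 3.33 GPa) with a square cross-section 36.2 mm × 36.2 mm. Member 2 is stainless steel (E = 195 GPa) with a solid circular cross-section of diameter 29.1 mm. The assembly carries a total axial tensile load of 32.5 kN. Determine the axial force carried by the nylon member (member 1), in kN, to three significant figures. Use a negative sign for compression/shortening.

1.06 kN

A_1 = 1310 mm².
A_2 = 665.1 mm².
Equal strain + equilibrium ⇒ each member carries load in proportion to AE: A₁E₁ = 4364000 N, A₂E₂ = 129700000 N, ΣAE = 134100000 N.
F₁ = P·A₁E₁/ΣAE = 32500·4364000/134100000 = 1058 N.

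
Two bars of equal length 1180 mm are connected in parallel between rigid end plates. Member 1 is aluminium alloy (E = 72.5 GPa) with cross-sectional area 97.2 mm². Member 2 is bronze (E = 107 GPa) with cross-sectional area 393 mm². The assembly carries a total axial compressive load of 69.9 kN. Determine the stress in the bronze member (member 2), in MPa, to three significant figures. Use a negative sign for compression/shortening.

Equal strain + equilibrium ⇒ each member carries load in proportion to AE: A₁E₁ = 7047000 N, A₂E₂ = 42050000 N, ΣAE = 49100000 N.
σ₂ = P·E₂/ΣAE = -69900·107000/49100000 = -152.3 MPa.

-152 MPa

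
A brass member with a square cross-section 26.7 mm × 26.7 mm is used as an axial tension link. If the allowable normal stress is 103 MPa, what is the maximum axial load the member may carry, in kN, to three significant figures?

73.4 kN

A = 712.9 mm².
P_max = σ_allow · A = 103 · 712.9 = 73430 N = 73.43 kN.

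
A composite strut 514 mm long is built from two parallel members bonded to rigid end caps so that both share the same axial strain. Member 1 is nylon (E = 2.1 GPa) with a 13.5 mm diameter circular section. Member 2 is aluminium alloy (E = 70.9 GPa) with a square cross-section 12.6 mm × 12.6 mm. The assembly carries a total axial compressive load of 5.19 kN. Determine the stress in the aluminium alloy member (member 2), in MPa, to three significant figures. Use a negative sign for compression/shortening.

-31.8 MPa

A_1 = 143.1 mm².
A_2 = 158.8 mm².
Equal strain + equilibrium ⇒ each member carries load in proportion to AE: A₁E₁ = 300600 N, A₂E₂ = 11260000 N, ΣAE = 11560000 N.
σ₂ = P·E₂/ΣAE = -5190·70900/11560000 = -31.84 MPa.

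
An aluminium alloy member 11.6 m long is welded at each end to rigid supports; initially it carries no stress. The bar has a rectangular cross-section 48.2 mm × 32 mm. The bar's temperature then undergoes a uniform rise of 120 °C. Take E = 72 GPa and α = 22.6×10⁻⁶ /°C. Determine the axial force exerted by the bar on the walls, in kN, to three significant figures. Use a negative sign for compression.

-301 kN

Free thermal expansion αLΔT = 22.6e-6 · 11600 · 120 = 31.46 mm.
The walls impose strain ε = −(31.46)/11600 = -2.7120e-03; σ = Eε = 72000 · -2.7120e-03 = -195.3 MPa.
Wall reaction R = σ·A = -195.3·1542 = -301200 N = -301.2 kN.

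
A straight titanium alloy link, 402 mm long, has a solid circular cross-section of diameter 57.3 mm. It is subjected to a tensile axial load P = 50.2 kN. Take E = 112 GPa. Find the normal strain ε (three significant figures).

A = 2579 mm².
σ = N/A = 19.47 MPa; ε = σ/E = 19.47/112000 = 1.738e-04.

1.74e-04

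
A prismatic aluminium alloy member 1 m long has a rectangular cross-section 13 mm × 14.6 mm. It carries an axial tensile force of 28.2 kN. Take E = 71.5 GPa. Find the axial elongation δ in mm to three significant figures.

A = 189.8 mm².
δ_mech = NL/(AE) = 28200·1000/(189.8·71500) = 2.078 mm.

2.08 mm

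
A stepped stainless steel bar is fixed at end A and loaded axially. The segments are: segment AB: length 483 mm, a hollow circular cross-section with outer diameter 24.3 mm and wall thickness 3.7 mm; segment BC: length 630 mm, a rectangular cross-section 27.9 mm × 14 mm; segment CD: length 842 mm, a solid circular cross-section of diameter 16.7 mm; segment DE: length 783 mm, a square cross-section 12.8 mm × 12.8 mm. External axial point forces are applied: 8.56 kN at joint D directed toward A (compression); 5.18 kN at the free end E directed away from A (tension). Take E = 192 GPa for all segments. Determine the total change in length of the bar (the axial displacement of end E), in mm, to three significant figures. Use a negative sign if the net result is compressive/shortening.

Internal axial forces (sectioning from the free end, tension +): N_DE = 5.18 kN, N_CD = -3.38 kN, N_BC = -3.38 kN, N_AB = -3.38 kN.
A_AB = 239.5 mm².
A_BC = 390.6 mm².
A_CD = 219 mm².
A_DE = 163.8 mm².
δ_AB = -3380·483/(239.5·192000) = -0.03551 mm
δ_BC = -3380·630/(390.6·192000) = -0.02839 mm
δ_CD = -3380·842/(219·192000) = -0.06767 mm
δ_DE = 5180·783/(163.8·192000) = 0.1289 mm
δ = Σδ_i = -0.00264 mm.

-0.00264 mm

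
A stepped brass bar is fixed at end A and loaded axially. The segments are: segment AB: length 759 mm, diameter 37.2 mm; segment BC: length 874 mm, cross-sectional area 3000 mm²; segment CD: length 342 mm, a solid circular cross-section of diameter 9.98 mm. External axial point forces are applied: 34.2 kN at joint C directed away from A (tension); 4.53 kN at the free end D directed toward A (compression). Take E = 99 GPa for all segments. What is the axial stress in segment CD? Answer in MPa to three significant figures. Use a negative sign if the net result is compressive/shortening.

-57.9 MPa

Internal axial forces (sectioning from the free end, tension +): N_CD = -4.53 kN, N_BC = 29.67 kN, N_AB = 29.67 kN.
A_CD = 78.23 mm².
σ_CD = N_CD/A_CD = -4530/78.23 = -57.91 MPa.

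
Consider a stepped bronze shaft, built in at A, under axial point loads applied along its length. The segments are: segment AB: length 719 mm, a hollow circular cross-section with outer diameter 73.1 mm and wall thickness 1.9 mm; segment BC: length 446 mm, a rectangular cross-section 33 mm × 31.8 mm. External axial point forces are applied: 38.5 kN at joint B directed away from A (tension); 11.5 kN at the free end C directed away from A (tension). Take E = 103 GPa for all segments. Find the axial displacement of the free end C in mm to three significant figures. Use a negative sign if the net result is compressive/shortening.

0.869 mm

Internal axial forces (sectioning from the free end, tension +): N_BC = 11.5 kN, N_AB = 50 kN.
A_AB = 425 mm².
A_BC = 1049 mm².
δ_AB = 50000·719/(425·103000) = 0.8213 mm
δ_BC = 11500·446/(1049·103000) = 0.04745 mm
δ = Σδ_i = 0.8687 mm.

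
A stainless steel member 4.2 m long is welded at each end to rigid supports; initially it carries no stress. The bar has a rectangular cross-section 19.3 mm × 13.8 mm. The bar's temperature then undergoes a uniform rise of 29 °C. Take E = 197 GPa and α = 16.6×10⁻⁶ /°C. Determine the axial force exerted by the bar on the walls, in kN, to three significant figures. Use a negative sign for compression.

-25.3 kN

Free thermal expansion αLΔT = 16.6e-6 · 4200 · 29 = 2.022 mm.
The walls impose strain ε = −(2.022)/4200 = -4.8140e-04; σ = Eε = 197000 · -4.8140e-04 = -94.84 MPa.
Wall reaction R = σ·A = -94.84·266.3 = -25260 N = -25.26 kN.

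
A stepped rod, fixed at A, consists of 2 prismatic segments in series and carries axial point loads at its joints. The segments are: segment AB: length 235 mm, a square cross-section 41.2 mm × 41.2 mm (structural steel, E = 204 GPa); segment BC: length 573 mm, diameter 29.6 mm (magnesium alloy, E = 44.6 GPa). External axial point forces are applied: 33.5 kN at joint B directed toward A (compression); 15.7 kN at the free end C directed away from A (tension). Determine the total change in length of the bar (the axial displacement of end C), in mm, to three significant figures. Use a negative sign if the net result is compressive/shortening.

0.281 mm

Internal axial forces (sectioning from the free end, tension +): N_BC = 15.7 kN, N_AB = -17.8 kN.
A_AB = 1697 mm².
A_BC = 688.1 mm².
δ_AB = -17800·235/(1697·204000) = -0.01208 mm
δ_BC = 15700·573/(688.1·44600) = 0.2931 mm
δ = Σδ_i = 0.281 mm.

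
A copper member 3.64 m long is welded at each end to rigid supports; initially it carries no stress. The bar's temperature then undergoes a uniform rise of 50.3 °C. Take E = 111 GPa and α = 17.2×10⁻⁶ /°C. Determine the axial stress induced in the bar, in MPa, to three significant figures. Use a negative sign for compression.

Free thermal expansion αLΔT = 17.2e-6 · 3640 · 50.3 = 3.149 mm.
The walls impose strain ε = −(3.149)/3640 = -8.6516e-04; σ = Eε = 111000 · -8.6516e-04 = -96.03 MPa.

-96.0 MPa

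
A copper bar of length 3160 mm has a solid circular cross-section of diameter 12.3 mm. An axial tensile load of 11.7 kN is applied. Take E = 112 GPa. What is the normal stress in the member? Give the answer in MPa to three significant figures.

98.5 MPa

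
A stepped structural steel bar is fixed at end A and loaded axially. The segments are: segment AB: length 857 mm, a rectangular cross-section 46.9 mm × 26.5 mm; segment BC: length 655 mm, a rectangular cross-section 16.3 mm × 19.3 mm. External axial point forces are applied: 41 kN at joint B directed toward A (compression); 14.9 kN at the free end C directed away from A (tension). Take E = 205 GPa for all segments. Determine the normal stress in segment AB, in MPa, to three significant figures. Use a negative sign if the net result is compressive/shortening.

-21.0 MPa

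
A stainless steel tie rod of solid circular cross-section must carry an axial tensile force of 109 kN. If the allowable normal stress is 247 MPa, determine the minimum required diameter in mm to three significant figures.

23.7 mm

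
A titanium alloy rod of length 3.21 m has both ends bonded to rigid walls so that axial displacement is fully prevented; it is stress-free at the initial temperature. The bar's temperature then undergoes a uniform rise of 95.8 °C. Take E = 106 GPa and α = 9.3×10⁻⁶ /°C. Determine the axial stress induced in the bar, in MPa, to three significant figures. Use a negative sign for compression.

Free thermal expansion αLΔT = 9.3e-6 · 3210 · 95.8 = 2.86 mm.
The walls impose strain ε = −(2.86)/3210 = -8.9094e-04; σ = Eε = 106000 · -8.9094e-04 = -94.44 MPa.

-94.4 MPa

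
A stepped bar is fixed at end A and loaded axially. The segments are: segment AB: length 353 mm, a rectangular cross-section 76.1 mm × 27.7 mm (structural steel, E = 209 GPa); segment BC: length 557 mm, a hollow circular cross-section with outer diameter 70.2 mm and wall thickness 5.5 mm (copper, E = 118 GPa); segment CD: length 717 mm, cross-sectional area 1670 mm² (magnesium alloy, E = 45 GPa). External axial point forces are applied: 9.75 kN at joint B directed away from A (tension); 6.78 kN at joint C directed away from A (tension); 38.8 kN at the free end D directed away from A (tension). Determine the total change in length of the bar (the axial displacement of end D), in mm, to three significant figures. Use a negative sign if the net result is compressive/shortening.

0.607 mm

Internal axial forces (sectioning from the free end, tension +): N_CD = 38.8 kN, N_BC = 45.58 kN, N_AB = 55.33 kN.
A_AB = 2108 mm².
A_BC = 1118 mm².
δ_AB = 55330·353/(2108·209000) = 0.04433 mm
δ_BC = 45580·557/(1118·118000) = 0.1925 mm
δ_CD = 38800·717/(1670·45000) = 0.3702 mm
δ = Σδ_i = 0.607 mm.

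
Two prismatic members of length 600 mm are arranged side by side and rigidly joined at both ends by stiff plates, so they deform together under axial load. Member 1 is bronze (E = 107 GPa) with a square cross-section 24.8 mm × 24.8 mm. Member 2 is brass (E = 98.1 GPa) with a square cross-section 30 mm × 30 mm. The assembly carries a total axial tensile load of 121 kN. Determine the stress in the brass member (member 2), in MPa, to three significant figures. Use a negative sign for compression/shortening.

77.0 MPa

A_1 = 615 mm².
A_2 = 900 mm².
Equal strain + equilibrium ⇒ each member carries load in proportion to AE: A₁E₁ = 65810000 N, A₂E₂ = 88290000 N, ΣAE = 154100000 N.
σ₂ = P·E₂/ΣAE = 121000·98100/154100000 = 77.03 MPa.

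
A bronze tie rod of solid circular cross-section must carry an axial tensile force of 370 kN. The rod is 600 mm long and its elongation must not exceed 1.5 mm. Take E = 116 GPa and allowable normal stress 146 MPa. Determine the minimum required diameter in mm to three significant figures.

Required area A ≥ P/σ_allow = 370000/146 = 2534 mm².
For a solid circular section, d ≥ √(4A/π) = 56.8 mm.
Elongation limit: A ≥ PL/(Eδ_allow) = 370000·600/(116000·1.5) = 1276 mm² ⇒ d ≥ 40.3 mm.
The stress limit governs.

56.8 mm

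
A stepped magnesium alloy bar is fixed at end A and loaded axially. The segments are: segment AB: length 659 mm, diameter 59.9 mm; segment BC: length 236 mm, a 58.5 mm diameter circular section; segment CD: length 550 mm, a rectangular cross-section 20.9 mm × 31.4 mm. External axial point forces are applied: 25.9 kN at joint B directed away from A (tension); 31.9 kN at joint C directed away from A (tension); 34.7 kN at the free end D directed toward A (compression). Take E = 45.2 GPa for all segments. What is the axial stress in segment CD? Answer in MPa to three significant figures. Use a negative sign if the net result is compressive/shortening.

-52.9 MPa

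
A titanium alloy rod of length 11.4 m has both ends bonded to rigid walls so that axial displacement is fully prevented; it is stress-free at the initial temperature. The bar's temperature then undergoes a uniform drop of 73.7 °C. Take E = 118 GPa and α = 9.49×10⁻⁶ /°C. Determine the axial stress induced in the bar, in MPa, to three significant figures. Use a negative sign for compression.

82.5 MPa

Free thermal expansion αLΔT = 9.49e-6 · 11400 · -73.7 = -7.973 mm.
The walls impose strain ε = −(-7.973)/11400 = 6.9941e-04; σ = Eε = 118000 · 6.9941e-04 = 82.53 MPa.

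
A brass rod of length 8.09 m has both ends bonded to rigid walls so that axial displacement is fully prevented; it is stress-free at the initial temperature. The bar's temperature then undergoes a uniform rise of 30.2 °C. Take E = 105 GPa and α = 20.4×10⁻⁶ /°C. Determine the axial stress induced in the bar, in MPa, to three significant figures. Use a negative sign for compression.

Free thermal expansion αLΔT = 20.4e-6 · 8090 · 30.2 = 4.984 mm.
The walls impose strain ε = −(4.984)/8090 = -6.1608e-04; σ = Eε = 105000 · -6.1608e-04 = -64.69 MPa.

-64.7 MPa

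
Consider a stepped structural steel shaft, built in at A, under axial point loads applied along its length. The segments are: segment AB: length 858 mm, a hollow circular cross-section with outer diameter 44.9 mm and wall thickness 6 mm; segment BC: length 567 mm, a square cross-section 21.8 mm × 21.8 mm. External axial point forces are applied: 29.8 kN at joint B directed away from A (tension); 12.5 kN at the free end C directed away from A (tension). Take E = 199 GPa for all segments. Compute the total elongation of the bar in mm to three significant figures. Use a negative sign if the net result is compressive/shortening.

Internal axial forces (sectioning from the free end, tension +): N_BC = 12.5 kN, N_AB = 42.3 kN.
A_AB = 733.2 mm².
A_BC = 475.2 mm².
δ_AB = 42300·858/(733.2·199000) = 0.2487 mm
δ_BC = 12500·567/(475.2·199000) = 0.07494 mm
δ = Σδ_i = 0.3237 mm.

0.324 mm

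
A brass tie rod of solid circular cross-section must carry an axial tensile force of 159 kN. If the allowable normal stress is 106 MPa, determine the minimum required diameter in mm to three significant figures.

43.7 mm

Required area A ≥ P/σ_allow = 159000/106 = 1500 mm².
For a solid circular section, d ≥ √(4A/π) = 43.7 mm.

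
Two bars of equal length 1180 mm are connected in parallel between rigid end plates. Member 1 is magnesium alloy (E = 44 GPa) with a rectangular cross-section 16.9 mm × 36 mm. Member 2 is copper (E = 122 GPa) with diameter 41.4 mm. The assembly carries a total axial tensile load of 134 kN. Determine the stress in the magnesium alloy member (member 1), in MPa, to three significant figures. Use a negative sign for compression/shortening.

30.9 MPa

A_1 = 608.4 mm².
A_2 = 1346 mm².
Equal strain + equilibrium ⇒ each member carries load in proportion to AE: A₁E₁ = 26770000 N, A₂E₂ = 164200000 N, ΣAE = 191000000 N.
σ₁ = P·E₁/ΣAE = 134000·44000/191000000 = 30.87 MPa.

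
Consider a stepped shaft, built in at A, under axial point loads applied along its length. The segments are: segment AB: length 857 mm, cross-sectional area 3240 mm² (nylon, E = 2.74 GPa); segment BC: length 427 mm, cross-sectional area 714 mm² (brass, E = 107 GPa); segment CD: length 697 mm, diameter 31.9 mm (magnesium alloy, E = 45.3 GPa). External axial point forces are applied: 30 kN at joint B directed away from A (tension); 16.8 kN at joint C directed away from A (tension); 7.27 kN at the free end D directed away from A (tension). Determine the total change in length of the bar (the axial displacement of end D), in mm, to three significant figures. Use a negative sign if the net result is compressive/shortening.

Internal axial forces (sectioning from the free end, tension +): N_CD = 7.27 kN, N_BC = 24.07 kN, N_AB = 54.07 kN.
A_CD = 799.2 mm².
δ_AB = 54070·857/(3240·2740) = 5.22 mm
δ_BC = 24070·427/(714·107000) = 0.1345 mm
δ_CD = 7270·697/(799.2·45300) = 0.14 mm
δ = Σδ_i = 5.494 mm.

5.49 mm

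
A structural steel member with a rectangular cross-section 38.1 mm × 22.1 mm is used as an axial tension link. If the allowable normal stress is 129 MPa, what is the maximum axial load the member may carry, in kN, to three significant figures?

109 kN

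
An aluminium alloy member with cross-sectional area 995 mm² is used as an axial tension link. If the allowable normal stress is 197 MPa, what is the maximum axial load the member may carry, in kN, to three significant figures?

196 kN

P_max = σ_allow · A = 197 · 995 = 196000 N = 196 kN.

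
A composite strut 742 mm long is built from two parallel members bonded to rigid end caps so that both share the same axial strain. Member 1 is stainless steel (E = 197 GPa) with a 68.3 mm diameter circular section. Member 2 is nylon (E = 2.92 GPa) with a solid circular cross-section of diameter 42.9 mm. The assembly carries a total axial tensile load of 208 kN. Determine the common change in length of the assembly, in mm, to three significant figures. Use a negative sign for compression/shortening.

0.213 mm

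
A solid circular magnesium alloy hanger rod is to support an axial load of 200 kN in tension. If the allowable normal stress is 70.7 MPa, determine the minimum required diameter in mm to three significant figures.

Required area A ≥ P/σ_allow = 200000/70.7 = 2829 mm².
For a solid circular section, d ≥ √(4A/π) = 60.02 mm.

60.0 mm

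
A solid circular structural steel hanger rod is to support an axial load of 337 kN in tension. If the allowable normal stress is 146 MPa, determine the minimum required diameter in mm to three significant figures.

54.2 mm

Required area A ≥ P/σ_allow = 337000/146 = 2308 mm².
For a solid circular section, d ≥ √(4A/π) = 54.21 mm.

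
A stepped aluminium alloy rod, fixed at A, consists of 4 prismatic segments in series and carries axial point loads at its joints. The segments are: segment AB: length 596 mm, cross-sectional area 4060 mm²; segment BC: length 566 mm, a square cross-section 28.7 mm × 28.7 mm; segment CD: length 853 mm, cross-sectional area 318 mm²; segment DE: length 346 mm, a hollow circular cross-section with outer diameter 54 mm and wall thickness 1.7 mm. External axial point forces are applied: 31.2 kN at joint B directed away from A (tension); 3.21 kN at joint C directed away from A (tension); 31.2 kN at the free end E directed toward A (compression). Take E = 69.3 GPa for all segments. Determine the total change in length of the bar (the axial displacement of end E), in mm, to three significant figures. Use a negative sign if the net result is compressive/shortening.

-2.04 mm

Internal axial forces (sectioning from the free end, tension +): N_DE = -31.2 kN, N_CD = -31.2 kN, N_BC = -27.99 kN, N_AB = 3.21 kN.
A_BC = 823.7 mm².
A_DE = 279.3 mm².
δ_AB = 3210·596/(4060·69300) = 0.0068 mm
δ_BC = -27990·566/(823.7·69300) = -0.2775 mm
δ_CD = -31200·853/(318·69300) = -1.208 mm
δ_DE = -31200·346/(279.3·69300) = -0.5577 mm
δ = Σδ_i = -2.036 mm.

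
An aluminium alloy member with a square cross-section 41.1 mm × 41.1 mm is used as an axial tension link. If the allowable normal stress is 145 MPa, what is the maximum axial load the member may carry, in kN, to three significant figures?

245 kN

A = 1689 mm².
P_max = σ_allow · A = 145 · 1689 = 244900 N = 244.9 kN.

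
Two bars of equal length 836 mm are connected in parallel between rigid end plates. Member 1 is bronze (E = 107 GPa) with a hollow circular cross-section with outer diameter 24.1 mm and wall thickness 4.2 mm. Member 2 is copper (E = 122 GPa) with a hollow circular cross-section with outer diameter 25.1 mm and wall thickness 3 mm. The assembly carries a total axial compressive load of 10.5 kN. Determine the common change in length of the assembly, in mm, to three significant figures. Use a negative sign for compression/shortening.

A_1 = 262.6 mm².
A_2 = 208.3 mm².
Equal strain + equilibrium ⇒ each member carries load in proportion to AE: A₁E₁ = 28100000 N, A₂E₂ = 25410000 N, ΣAE = 53510000 N.
δ = PL/ΣAE = -10500·836/53510000 = -0.1641 mm.

-0.164 mm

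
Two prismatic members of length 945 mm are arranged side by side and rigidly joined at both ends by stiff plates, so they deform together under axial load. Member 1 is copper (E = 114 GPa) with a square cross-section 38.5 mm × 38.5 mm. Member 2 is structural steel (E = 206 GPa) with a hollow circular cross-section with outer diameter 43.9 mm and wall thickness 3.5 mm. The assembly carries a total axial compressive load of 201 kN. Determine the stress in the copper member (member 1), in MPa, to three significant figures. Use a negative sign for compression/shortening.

-88.0 MPa

A_1 = 1482 mm².
A_2 = 444.2 mm².
Equal strain + equilibrium ⇒ each member carries load in proportion to AE: A₁E₁ = 169000000 N, A₂E₂ = 91510000 N, ΣAE = 260500000 N.
σ₁ = P·E₁/ΣAE = -201000·114000/260500000 = -87.97 MPa.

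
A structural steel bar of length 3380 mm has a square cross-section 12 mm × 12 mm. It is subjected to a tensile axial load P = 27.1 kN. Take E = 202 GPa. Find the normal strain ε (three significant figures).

9.32e-04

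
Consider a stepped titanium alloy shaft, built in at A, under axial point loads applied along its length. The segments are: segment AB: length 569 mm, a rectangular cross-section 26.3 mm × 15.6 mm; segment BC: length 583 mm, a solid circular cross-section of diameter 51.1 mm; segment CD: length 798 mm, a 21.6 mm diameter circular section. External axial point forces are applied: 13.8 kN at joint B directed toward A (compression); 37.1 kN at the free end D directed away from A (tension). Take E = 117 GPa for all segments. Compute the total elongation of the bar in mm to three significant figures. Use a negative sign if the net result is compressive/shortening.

1.06 mm

Internal axial forces (sectioning from the free end, tension +): N_CD = 37.1 kN, N_BC = 37.1 kN, N_AB = 23.3 kN.
A_AB = 410.3 mm².
A_BC = 2051 mm².
A_CD = 366.4 mm².
δ_AB = 23300·569/(410.3·117000) = 0.2762 mm
δ_BC = 37100·583/(2051·117000) = 0.09014 mm
δ_CD = 37100·798/(366.4·117000) = 0.6905 mm
δ = Σδ_i = 1.057 mm.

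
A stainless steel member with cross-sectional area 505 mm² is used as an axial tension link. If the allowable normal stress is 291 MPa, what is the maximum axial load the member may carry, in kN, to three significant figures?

P_max = σ_allow · A = 291 · 505 = 147000 N = 147 kN.

147 kN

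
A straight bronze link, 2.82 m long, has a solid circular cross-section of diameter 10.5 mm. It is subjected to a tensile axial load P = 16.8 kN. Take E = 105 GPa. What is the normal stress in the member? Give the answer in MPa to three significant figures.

A = 86.59 mm².
σ = N/A = 16800/86.59 = 194 MPa.

194 MPa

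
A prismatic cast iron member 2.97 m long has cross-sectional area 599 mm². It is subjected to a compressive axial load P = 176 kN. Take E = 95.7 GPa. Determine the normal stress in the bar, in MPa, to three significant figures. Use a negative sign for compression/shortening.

-294 MPa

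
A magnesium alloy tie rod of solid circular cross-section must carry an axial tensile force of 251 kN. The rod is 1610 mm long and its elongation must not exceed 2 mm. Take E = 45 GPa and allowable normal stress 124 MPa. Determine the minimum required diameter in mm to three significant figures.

75.6 mm

Required area A ≥ P/σ_allow = 251000/124 = 2024 mm².
For a solid circular section, d ≥ √(4A/π) = 50.77 mm.
Elongation limit: A ≥ PL/(Eδ_allow) = 251000·1610/(45000·2) = 4490 mm² ⇒ d ≥ 75.61 mm.
The elongation limit governs.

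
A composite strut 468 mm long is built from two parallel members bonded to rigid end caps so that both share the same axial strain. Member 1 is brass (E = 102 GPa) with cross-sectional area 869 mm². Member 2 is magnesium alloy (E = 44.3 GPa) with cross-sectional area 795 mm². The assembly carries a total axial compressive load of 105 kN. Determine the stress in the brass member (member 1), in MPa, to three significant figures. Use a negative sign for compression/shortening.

-86.5 MPa

Equal strain + equilibrium ⇒ each member carries load in proportion to AE: A₁E₁ = 88640000 N, A₂E₂ = 35220000 N, ΣAE = 123900000 N.
σ₁ = P·E₁/ΣAE = -105000·102000/123900000 = -86.47 MPa.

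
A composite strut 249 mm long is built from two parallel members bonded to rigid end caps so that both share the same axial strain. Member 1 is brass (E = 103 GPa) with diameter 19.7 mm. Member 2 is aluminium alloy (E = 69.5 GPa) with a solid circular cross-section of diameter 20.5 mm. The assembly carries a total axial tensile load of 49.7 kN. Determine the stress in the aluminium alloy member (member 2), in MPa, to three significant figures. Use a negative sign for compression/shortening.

63.6 MPa

A_1 = 304.8 mm².
A_2 = 330.1 mm².
Equal strain + equilibrium ⇒ each member carries load in proportion to AE: A₁E₁ = 31390000 N, A₂E₂ = 22940000 N, ΣAE = 54330000 N.
σ₂ = P·E₂/ΣAE = 49700·69500/54330000 = 63.57 MPa.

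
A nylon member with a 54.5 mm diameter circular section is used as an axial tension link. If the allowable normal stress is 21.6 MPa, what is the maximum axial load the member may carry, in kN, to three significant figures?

50.4 kN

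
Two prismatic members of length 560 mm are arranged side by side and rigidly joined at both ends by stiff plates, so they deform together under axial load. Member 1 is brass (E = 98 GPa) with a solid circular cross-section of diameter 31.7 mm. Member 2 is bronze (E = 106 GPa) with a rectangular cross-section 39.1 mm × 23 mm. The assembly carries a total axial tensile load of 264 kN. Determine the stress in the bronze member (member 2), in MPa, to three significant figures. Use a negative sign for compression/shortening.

162 MPa

A_1 = 789.2 mm².
A_2 = 899.3 mm².
Equal strain + equilibrium ⇒ each member carries load in proportion to AE: A₁E₁ = 77350000 N, A₂E₂ = 95330000 N, ΣAE = 172700000 N.
σ₂ = P·E₂/ΣAE = 264000·106000/172700000 = 162.1 MPa.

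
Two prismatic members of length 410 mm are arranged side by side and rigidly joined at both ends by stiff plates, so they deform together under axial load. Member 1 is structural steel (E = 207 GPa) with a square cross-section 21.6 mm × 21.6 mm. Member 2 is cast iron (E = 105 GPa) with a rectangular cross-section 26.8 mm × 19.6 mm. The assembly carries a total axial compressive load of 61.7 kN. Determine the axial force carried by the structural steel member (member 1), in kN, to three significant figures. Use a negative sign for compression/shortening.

-39.3 kN

A_1 = 466.6 mm².
A_2 = 525.3 mm².
Equal strain + equilibrium ⇒ each member carries load in proportion to AE: A₁E₁ = 96580000 N, A₂E₂ = 55150000 N, ΣAE = 151700000 N.
F₁ = P·A₁E₁/ΣAE = -61700·96580000/151700000 = -39270 N.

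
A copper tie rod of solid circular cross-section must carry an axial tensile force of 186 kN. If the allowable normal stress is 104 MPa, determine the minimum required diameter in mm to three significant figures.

47.7 mm

Required area A ≥ P/σ_allow = 186000/104 = 1788 mm².
For a solid circular section, d ≥ √(4A/π) = 47.72 mm.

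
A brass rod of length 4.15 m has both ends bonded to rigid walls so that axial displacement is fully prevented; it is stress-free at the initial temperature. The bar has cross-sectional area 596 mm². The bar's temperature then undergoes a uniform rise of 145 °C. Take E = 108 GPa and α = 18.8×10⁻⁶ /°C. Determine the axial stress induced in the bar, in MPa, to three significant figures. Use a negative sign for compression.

Free thermal expansion αLΔT = 18.8e-6 · 4150 · 145 = 11.31 mm.
The walls impose strain ε = −(11.31)/4150 = -2.7260e-03; σ = Eε = 108000 · -2.7260e-03 = -294.4 MPa.

-294 MPa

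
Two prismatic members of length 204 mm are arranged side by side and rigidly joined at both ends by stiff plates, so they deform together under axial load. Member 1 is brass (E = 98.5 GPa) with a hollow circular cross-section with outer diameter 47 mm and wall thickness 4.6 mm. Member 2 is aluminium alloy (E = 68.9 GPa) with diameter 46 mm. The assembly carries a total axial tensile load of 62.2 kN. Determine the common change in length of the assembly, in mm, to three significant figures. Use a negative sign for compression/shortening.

A_1 = 612.7 mm².
A_2 = 1662 mm².
Equal strain + equilibrium ⇒ each member carries load in proportion to AE: A₁E₁ = 60350000 N, A₂E₂ = 114500000 N, ΣAE = 174900000 N.
δ = PL/ΣAE = 62200·204/174900000 = 0.07257 mm.

0.0726 mm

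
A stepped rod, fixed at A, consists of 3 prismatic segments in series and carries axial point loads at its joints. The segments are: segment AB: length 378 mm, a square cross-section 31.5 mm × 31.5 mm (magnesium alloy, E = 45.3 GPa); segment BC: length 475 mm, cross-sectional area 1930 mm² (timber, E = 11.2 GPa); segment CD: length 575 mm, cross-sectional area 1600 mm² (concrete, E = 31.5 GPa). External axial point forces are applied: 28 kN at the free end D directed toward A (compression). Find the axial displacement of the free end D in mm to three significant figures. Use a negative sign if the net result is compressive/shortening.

Internal axial forces (sectioning from the free end, tension +): N_CD = -28 kN, N_BC = -28 kN, N_AB = -28 kN.
A_AB = 992.2 mm².
δ_AB = -28000·378/(992.2·45300) = -0.2355 mm
δ_BC = -28000·475/(1930·11200) = -0.6153 mm
δ_CD = -28000·575/(1600·31500) = -0.3194 mm
δ = Σδ_i = -1.17 mm.

-1.17 mm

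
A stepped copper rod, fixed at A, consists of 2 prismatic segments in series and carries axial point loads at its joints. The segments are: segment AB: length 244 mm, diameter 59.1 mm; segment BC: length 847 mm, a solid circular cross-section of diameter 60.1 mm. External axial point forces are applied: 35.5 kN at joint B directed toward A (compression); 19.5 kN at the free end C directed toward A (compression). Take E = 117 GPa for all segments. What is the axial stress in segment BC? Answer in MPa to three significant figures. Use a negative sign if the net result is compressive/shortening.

-6.87 MPa

Internal axial forces (sectioning from the free end, tension +): N_BC = -19.5 kN, N_AB = -55 kN.
A_BC = 2837 mm².
σ_BC = N_BC/A_BC = -19500/2837 = -6.874 MPa.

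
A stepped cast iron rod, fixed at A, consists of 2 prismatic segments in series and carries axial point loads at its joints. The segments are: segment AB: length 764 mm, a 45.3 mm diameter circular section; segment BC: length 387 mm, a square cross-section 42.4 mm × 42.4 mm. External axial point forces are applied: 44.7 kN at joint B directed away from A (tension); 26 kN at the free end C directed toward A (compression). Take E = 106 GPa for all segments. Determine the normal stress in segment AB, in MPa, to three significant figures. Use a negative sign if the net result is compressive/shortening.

11.6 MPa

Internal axial forces (sectioning from the free end, tension +): N_BC = -26 kN, N_AB = 18.7 kN.
A_AB = 1612 mm².
σ_AB = N_AB/A_AB = 18700/1612 = 11.6 MPa.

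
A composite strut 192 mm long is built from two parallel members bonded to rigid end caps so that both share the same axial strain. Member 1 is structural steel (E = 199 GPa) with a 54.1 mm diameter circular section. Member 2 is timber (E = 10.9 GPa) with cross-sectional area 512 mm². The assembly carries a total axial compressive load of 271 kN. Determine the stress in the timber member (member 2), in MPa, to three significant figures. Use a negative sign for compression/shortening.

-6.38 MPa

A_1 = 2299 mm².
Equal strain + equilibrium ⇒ each member carries load in proportion to AE: A₁E₁ = 457400000 N, A₂E₂ = 5581000 N, ΣAE = 463000000 N.
σ₂ = P·E₂/ΣAE = -271000·10900/463000000 = -6.38 MPa.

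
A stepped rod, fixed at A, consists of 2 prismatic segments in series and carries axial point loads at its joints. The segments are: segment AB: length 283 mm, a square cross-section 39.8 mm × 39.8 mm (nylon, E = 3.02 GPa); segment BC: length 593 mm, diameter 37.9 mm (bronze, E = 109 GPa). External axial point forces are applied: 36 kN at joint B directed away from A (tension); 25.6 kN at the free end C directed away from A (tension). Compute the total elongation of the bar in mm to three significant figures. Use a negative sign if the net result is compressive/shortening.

3.77 mm

Internal axial forces (sectioning from the free end, tension +): N_BC = 25.6 kN, N_AB = 61.6 kN.
A_AB = 1584 mm².
A_BC = 1128 mm².
δ_AB = 61600·283/(1584·3020) = 3.644 mm
δ_BC = 25600·593/(1128·109000) = 0.1235 mm
δ = Σδ_i = 3.768 mm.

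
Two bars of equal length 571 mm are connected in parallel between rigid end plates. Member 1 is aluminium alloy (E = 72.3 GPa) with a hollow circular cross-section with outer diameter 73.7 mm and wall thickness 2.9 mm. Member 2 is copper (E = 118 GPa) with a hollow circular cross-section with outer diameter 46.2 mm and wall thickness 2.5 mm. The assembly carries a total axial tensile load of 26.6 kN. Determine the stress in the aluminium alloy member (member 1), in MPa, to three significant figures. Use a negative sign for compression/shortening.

22.1 MPa

A_1 = 645 mm².
A_2 = 343.2 mm².
Equal strain + equilibrium ⇒ each member carries load in proportion to AE: A₁E₁ = 46640000 N, A₂E₂ = 40500000 N, ΣAE = 87140000 N.
σ₁ = P·E₁/ΣAE = 26600·72300/87140000 = 22.07 MPa.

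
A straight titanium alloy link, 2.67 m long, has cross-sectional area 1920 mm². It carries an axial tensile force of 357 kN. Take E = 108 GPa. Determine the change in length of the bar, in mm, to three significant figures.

δ_mech = NL/(AE) = 357000·2670/(1920·108000) = 4.597 mm.

4.60 mm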